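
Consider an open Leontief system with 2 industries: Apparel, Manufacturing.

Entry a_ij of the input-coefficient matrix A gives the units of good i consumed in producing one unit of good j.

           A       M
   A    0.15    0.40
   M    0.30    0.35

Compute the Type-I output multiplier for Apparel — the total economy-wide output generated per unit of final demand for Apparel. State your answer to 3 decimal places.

I − A =
  [   0.85    -0.40]
  [  -0.30     0.65]
det(I−A) = (0.85)(0.65) − (-0.40)(-0.30) = 0.4325
adj(I−A) = [[0.65, 0.40], [0.30, 0.85]]
(I − A)⁻¹ = adj(I−A) / det(I−A) ≈
  [   1.5029     0.9249]
  [   0.6936     1.9653]
The output multiplier for sector j is the column-j sum of the Leontief inverse (I − A)⁻¹ = adj(I−A) / det(I−A).
Column A of adj(I−A): (0.65, 0.30); det(I−A) = 0.4325.
m_A = (0.65 + 0.30) / 0.4325 = 0.95 / 0.4325 ≈ 2.197.

m_A = 2.197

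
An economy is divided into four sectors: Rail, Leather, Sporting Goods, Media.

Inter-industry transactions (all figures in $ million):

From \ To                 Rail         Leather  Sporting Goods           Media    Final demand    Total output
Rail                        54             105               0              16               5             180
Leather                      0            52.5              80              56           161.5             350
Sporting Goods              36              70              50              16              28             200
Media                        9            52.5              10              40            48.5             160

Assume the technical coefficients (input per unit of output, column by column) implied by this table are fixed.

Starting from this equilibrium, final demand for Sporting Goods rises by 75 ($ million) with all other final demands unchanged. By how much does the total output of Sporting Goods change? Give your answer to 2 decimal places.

Δx_3 = 132.11

Technical coefficients a_ij = z_ij / X_j:
  a_11 = 54/180 = 0.30, a_21 = 0/180 = 0.00, a_31 = 36/180 = 0.20, a_41 = 9/180 = 0.05
  a_12 = 105/350 = 0.30, a_22 = 52.5/350 = 0.15, a_32 = 70/350 = 0.20, a_42 = 52.5/350 = 0.15
  a_13 = 0/200 = 0.00, a_23 = 80/200 = 0.40, a_33 = 50/200 = 0.25, a_43 = 10/200 = 0.05
  a_14 = 16/160 = 0.10, a_24 = 56/160 = 0.35, a_34 = 16/160 = 0.10, a_44 = 40/160 = 0.25
I − A =
  [   0.70    -0.30     0.00    -0.10]
  [   0.00     0.85    -0.40    -0.35]
  [  -0.20    -0.20     0.75    -0.10]
  [  -0.05    -0.15    -0.05     0.75]
Compute the cofactors C_ij = (−1)^(i+j)·(3×3 minor ij) of I−A; the adjugate is their transpose:
adj(I−A) = Cᵀ =
  [ 0.365000   0.179500   0.105500   0.146500]
  [ 0.078625   0.385500   0.220250   0.219750]
  [ 0.124750   0.164000   0.400000   0.146500]
  [ 0.048375   0.100000   0.077750   0.366250]
det(I−A) = Σ_j (I−A)_1j·C_1j = (0.70)(0.365000) + (-0.30)(0.078625) + (0.00)(0.124750) + (-0.10)(0.048375) = 0.227075
(I − A)⁻¹ = adj(I−A) / det(I−A) ≈
  [   1.6074     0.7905     0.4646     0.6452]
  [   0.3463     1.6977     0.9699     0.9677]
  [   0.5494     0.7222     1.7615     0.6452]
  [   0.2130     0.4404     0.3424     1.6129]
Δx = (I − A)⁻¹ Δd with Δd having +75 in the Sporting Goods component and 0 elsewhere.
So Δx_3 = L_33 · (+75), where L_33 = adj(I−A)_33 / det(I−A) = 0.400000 / 0.227075.
Δx_3 = 0.400000 × (+75) / 0.227075 = 30.00 / 0.227075 ≈ 132.11.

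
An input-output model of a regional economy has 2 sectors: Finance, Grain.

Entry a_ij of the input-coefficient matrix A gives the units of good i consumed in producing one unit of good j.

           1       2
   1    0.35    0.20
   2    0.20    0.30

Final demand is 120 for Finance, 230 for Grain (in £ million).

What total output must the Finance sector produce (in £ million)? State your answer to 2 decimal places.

x_1 = 313.25

I − A =
  [   0.65    -0.20]
  [  -0.20     0.70]
det(I−A) = (0.65)(0.70) − (-0.20)(-0.20) = 0.4150
adj(I−A) = [[0.70, 0.20], [0.20, 0.65]]
(I − A)⁻¹ = adj(I−A) / det(I−A) ≈
  [   1.6867     0.4819]
  [   0.4819     1.5663]
x = (I − A)⁻¹ d = adj(I−A)·d / det(I−A), with det(I−A) = 0.4150:
  x_1 = (0.70·120 + 0.20·230) / 0.4150 = 130.00 / 0.4150 ≈ 313.25
  x_2 = (0.20·120 + 0.65·230) / 0.4150 = 173.50 / 0.4150 ≈ 418.07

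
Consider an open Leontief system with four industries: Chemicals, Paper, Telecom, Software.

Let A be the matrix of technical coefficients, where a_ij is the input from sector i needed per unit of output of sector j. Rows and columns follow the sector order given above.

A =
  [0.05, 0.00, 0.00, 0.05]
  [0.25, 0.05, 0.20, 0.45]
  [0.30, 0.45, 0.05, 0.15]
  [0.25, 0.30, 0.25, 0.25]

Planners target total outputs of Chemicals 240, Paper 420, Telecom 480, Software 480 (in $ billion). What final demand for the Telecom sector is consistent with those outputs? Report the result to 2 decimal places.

d_T = 123.00

I − A =
  [   0.95     0.00     0.00    -0.05]
  [  -0.25     0.95    -0.20    -0.45]
  [  -0.30    -0.45     0.95    -0.15]
  [  -0.25    -0.30    -0.25     0.75]
d = (I − A) x:
  d_C = (+0.95)·240 + (+0.00)·420 + (+0.00)·480 + (-0.05)·480 = 204.00
  d_P = (-0.25)·240 + (+0.95)·420 + (-0.20)·480 + (-0.45)·480 = 27.00
  d_T = (-0.30)·240 + (-0.45)·420 + (+0.95)·480 + (-0.15)·480 = 123.00
  d_S = (-0.25)·240 + (-0.30)·420 + (-0.25)·480 + (+0.75)·480 = 54.00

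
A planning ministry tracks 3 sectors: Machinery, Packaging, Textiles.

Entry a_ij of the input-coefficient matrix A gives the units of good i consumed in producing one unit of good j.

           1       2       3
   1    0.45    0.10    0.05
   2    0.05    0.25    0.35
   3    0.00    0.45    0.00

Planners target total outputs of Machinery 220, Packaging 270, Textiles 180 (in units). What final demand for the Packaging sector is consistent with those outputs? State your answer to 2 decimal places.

d_2 = 128.50

I − A =
  [   0.55    -0.10    -0.05]
  [  -0.05     0.75    -0.35]
  [   0.00    -0.45     1.00]
d = (I − A) x:
  d_1 = (+0.55)·220 + (-0.10)·270 + (-0.05)·180 = 85.00
  d_2 = (-0.05)·220 + (+0.75)·270 + (-0.35)·180 = 128.50
  d_3 = (+0.00)·220 + (-0.45)·270 + (+1.00)·180 = 58.50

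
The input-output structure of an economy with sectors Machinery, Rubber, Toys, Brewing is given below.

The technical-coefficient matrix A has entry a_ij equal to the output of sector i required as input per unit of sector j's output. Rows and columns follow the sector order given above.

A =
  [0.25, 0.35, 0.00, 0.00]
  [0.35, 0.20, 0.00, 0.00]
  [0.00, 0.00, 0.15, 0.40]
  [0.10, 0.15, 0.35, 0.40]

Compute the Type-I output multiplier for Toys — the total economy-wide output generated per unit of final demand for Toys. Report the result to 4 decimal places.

I − A =
  [   0.75    -0.35     0.00     0.00]
  [  -0.35     0.80     0.00     0.00]
  [   0.00     0.00     0.85    -0.40]
  [  -0.10    -0.15    -0.35     0.60]
Compute the cofactors C_ij = (−1)^(i+j)·(3×3 minor ij) of I−A; the adjugate is their transpose:
adj(I−A) = Cᵀ =
  [ 0.296000   0.129500   0.000000   0.000000]
  [ 0.129500   0.277500   0.000000   0.000000]
  [ 0.053000   0.059000   0.286500   0.191000]
  [ 0.112625   0.125375   0.167125   0.405875]
det(I−A) = Σ_j (I−A)_1j·C_1j = (0.75)(0.296000) + (-0.35)(0.129500) + (0.00)(0.053000) + (0.00)(0.112625) = 0.176675
(I − A)⁻¹ = adj(I−A) / det(I−A) ≈
  [   1.67539     0.73298     0.00000     0.00000]
  [   0.73298     1.57068     0.00000     0.00000]
  [   0.29999     0.33395     1.62162     1.08108]
  [   0.63747     0.70964     0.94595     2.29730]
The output multiplier for sector j is the column-j sum of the Leontief inverse (I − A)⁻¹ = adj(I−A) / det(I−A).
Column 3 of adj(I−A): (0.000000, 0.000000, 0.286500, 0.167125); det(I−A) = 0.176675.
m_3 = (0.000000 + 0.000000 + 0.286500 + 0.167125) / 0.176675 = 0.453625 / 0.176675 ≈ 2.5676.

m_3 = 2.5676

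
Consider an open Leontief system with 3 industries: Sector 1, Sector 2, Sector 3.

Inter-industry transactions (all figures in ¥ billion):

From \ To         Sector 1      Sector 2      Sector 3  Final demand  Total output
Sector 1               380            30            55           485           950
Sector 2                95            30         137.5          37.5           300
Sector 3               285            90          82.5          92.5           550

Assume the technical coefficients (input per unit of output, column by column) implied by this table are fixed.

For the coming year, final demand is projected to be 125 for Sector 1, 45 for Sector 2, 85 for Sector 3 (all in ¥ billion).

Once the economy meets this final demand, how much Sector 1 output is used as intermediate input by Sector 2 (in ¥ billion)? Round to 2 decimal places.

z_12 = 15.00

Technical coefficients a_ij = z_ij / X_j:
  a_11 = 380/950 = 0.40, a_21 = 95/950 = 0.10, a_31 = 285/950 = 0.30
  a_12 = 30/300 = 0.10, a_22 = 30/300 = 0.10, a_32 = 90/300 = 0.30
  a_13 = 55/550 = 0.10, a_23 = 137.5/550 = 0.25, a_33 = 82.5/550 = 0.15
I − A =
  [   0.60    -0.10    -0.10]
  [  -0.10     0.90    -0.25]
  [  -0.30    -0.30     0.85]
Cofactors of I−A, C_ij = (−1)^(i+j)·(minor ij) (rows/columns in the sector order above):
  C_11 = (0.90)(0.85) − (-0.25)(-0.30) = 0.6900
  C_12 = −[(-0.10)(0.85) − (-0.25)(-0.30)] = 0.1600
  C_13 = (-0.10)(-0.30) − (0.90)(-0.30) = 0.3000
  C_21 = −[(-0.10)(0.85) − (-0.10)(-0.30)] = 0.1150
  C_22 = (0.60)(0.85) − (-0.10)(-0.30) = 0.4800
  C_23 = −[(0.60)(-0.30) − (-0.10)(-0.30)] = 0.2100
  C_31 = (-0.10)(-0.25) − (-0.10)(0.90) = 0.1150
  C_32 = −[(0.60)(-0.25) − (-0.10)(-0.10)] = 0.1600
  C_33 = (0.60)(0.90) − (-0.10)(-0.10) = 0.5300
det(I−A) = Σ_j (I−A)_1j·C_1j = (0.60)(0.6900) + (-0.10)(0.1600) + (-0.10)(0.3000) = 0.3680
adj(I−A) = Cᵀ =
  [ 0.6900   0.1150   0.1150]
  [ 0.1600   0.4800   0.1600]
  [ 0.3000   0.2100   0.5300]
(I − A)⁻¹ = adj(I−A) / det(I−A) ≈
  [   1.8750     0.3125     0.3125]
  [   0.4348     1.3043     0.4348]
  [   0.8152     0.5707     1.4402]
First solve x = (I − A)⁻¹ d = adj(I−A)·d / det(I−A); in particular x_2 = (0.1600·125 + 0.4800·45 + 0.1600·85) / 0.3680 = 55.20 / 0.3680 = 150.0000.
Intermediate flow from 1 to 2: z_12 = a_12 · x_2 = 0.10 × 55.20 / 0.3680 = 5.52 / 0.3680 = 15.00.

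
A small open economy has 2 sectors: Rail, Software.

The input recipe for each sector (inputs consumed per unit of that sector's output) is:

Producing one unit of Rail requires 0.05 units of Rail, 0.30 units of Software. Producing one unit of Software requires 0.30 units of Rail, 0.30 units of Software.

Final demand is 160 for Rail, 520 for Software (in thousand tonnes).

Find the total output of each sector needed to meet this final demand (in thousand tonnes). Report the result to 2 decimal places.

I − A =
  [   0.95    -0.30]
  [  -0.30     0.70]
det(I−A) = (0.95)(0.70) − (-0.30)(-0.30) = 0.5750
adj(I−A) = [[0.70, 0.30], [0.30, 0.95]]
(I − A)⁻¹ = adj(I−A) / det(I−A) ≈
  [   1.2174     0.5217]
  [   0.5217     1.6522]
x = (I − A)⁻¹ d = adj(I−A)·d / det(I−A), with det(I−A) = 0.5750:
  x_1 = (0.70·160 + 0.30·520) / 0.5750 = 268.00 / 0.5750 ≈ 466.09
  x_2 = (0.30·160 + 0.95·520) / 0.5750 = 542.00 / 0.5750 ≈ 942.61

x_1 = 466.09, x_2 = 942.61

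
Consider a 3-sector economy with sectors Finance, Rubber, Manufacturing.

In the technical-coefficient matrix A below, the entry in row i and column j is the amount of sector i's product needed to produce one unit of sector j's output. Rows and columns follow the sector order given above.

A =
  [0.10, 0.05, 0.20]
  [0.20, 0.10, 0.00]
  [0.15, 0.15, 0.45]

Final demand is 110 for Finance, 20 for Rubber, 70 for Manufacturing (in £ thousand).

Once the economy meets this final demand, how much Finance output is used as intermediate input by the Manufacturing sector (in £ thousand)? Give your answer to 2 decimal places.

I − A =
  [   0.90    -0.05    -0.20]
  [  -0.20     0.90     0.00]
  [  -0.15    -0.15     0.55]
Cofactors of I−A, C_ij = (−1)^(i+j)·(minor ij) (rows/columns in the sector order above):
  C_11 = (0.90)(0.55) − (0.00)(-0.15) = 0.4950
  C_12 = −[(-0.20)(0.55) − (0.00)(-0.15)] = 0.1100
  C_13 = (-0.20)(-0.15) − (0.90)(-0.15) = 0.1650
  C_21 = −[(-0.05)(0.55) − (-0.20)(-0.15)] = 0.0575
  C_22 = (0.90)(0.55) − (-0.20)(-0.15) = 0.4650
  C_23 = −[(0.90)(-0.15) − (-0.05)(-0.15)] = 0.1425
  C_31 = (-0.05)(0.00) − (-0.20)(0.90) = 0.1800
  C_32 = −[(0.90)(0.00) − (-0.20)(-0.20)] = 0.0400
  C_33 = (0.90)(0.90) − (-0.05)(-0.20) = 0.8000
det(I−A) = Σ_j (I−A)_1j·C_1j = (0.90)(0.4950) + (-0.05)(0.1100) + (-0.20)(0.1650) = 0.4070
adj(I−A) = Cᵀ =
  [ 0.4950   0.0575   0.1800]
  [ 0.1100   0.4650   0.0400]
  [ 0.1650   0.1425   0.8000]
(I − A)⁻¹ = adj(I−A) / det(I−A) ≈
  [   1.2162     0.1413     0.4423]
  [   0.2703     1.1425     0.0983]
  [   0.4054     0.3501     1.9656]
First solve x = (I − A)⁻¹ d = adj(I−A)·d / det(I−A); in particular x_3 = (0.1650·110 + 0.1425·20 + 0.8000·70) / 0.4070 = 77.00 / 0.4070 ≈ 189.1892.
Intermediate flow from 1 to 3: z_13 = a_13 · x_3 = 0.20 × 77.00 / 0.4070 = 15.40 / 0.4070 ≈ 37.84.

z_13 = 37.84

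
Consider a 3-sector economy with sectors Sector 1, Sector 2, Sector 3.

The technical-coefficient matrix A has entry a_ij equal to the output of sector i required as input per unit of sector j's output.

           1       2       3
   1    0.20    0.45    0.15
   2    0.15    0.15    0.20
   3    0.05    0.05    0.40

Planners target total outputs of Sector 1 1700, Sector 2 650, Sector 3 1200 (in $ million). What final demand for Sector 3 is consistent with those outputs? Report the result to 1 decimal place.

I − A =
  [   0.80    -0.45    -0.15]
  [  -0.15     0.85    -0.20]
  [  -0.05    -0.05     0.60]
d = (I − A) x:
  d_1 = (+0.80)·1700 + (-0.45)·650 + (-0.15)·1200 = 887.5
  d_2 = (-0.15)·1700 + (+0.85)·650 + (-0.20)·1200 = 57.5
  d_3 = (-0.05)·1700 + (-0.05)·650 + (+0.60)·1200 = 602.5

d_3 = 602.5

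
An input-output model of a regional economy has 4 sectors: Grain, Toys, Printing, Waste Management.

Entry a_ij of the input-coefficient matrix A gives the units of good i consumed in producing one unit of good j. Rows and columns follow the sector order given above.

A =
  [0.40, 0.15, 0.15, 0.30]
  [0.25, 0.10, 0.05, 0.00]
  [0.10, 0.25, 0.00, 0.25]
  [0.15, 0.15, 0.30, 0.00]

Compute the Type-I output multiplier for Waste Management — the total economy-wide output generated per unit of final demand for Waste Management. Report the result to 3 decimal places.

I − A =
  [   0.60    -0.15    -0.15    -0.30]
  [  -0.25     0.90    -0.05     0.00]
  [  -0.10    -0.25     1.00    -0.25]
  [  -0.15    -0.15    -0.30     1.00]
Compute the cofactors C_ij = (−1)^(i+j)·(3×3 minor ij) of I−A; the adjugate is their transpose:
adj(I−A) = Cᵀ =
  [ 0.818125   0.249375   0.225750   0.301875]
  [ 0.238125   0.480375   0.087750   0.093375]
  [ 0.195625   0.186375   0.450750   0.171375]
  [ 0.217125   0.165375   0.182250   0.471375]
det(I−A) = Σ_j (I−A)_1j·C_1j = (0.60)(0.818125) + (-0.15)(0.238125) + (-0.15)(0.195625) + (-0.30)(0.217125) = 0.360675
(I − A)⁻¹ = adj(I−A) / det(I−A) ≈
  [   2.2683     0.6914     0.6259     0.8370]
  [   0.6602     1.3319     0.2433     0.2589]
  [   0.5424     0.5167     1.2497     0.4752]
  [   0.6020     0.4585     0.5053     1.3069]
The output multiplier for sector j is the column-j sum of the Leontief inverse (I − A)⁻¹ = adj(I−A) / det(I−A).
Column W of adj(I−A): (0.301875, 0.093375, 0.171375, 0.471375); det(I−A) = 0.360675.
m_W = (0.301875 + 0.093375 + 0.171375 + 0.471375) / 0.360675 = 1.038 / 0.360675 ≈ 2.878.

m_W = 2.878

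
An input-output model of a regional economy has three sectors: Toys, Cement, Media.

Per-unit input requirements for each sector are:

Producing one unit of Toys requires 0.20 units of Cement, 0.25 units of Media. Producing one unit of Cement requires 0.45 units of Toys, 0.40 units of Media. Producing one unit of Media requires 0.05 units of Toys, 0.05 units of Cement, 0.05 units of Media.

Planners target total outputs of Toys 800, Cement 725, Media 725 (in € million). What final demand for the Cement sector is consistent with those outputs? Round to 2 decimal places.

d_2 = 528.75

I − A =
  [   1.00    -0.45    -0.05]
  [  -0.20     1.00    -0.05]
  [  -0.25    -0.40     0.95]
d = (I − A) x:
  d_1 = (+1.00)·800 + (-0.45)·725 + (-0.05)·725 = 437.50
  d_2 = (-0.20)·800 + (+1.00)·725 + (-0.05)·725 = 528.75
  d_3 = (-0.25)·800 + (-0.40)·725 + (+0.95)·725 = 198.75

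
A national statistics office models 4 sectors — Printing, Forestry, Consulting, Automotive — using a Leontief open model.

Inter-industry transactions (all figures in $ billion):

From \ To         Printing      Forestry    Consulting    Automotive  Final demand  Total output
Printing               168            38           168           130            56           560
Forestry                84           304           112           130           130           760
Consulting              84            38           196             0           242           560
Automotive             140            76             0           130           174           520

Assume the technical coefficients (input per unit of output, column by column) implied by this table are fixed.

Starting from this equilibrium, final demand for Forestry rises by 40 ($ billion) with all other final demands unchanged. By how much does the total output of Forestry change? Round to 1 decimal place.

Δx_F = 80.5

Technical coefficients a_ij = z_ij / X_j:
  a_PP = 168/560 = 0.30, a_FP = 84/560 = 0.15, a_CP = 84/560 = 0.15, a_AP = 140/560 = 0.25
  a_PF = 38/760 = 0.05, a_FF = 304/760 = 0.40, a_CF = 38/760 = 0.05, a_AF = 76/760 = 0.10
  a_PC = 168/560 = 0.30, a_FC = 112/560 = 0.20, a_CC = 196/560 = 0.35, a_AC = 0/560 = 0.00
  a_PA = 130/520 = 0.25, a_FA = 130/520 = 0.25, a_CA = 0/520 = 0.00, a_AA = 130/520 = 0.25
I − A =
  [   0.70    -0.05    -0.30    -0.25]
  [  -0.15     0.60    -0.20    -0.25]
  [  -0.15    -0.05     0.65     0.00]
  [  -0.25    -0.10     0.00     0.75]
Compute the cofactors C_ij = (−1)^(i+j)·(3×3 minor ij) of I−A; the adjugate is their transpose:
adj(I−A) = Cᵀ =
  [ 0.268750   0.051875   0.140000   0.106875]
  [ 0.136250   0.266875   0.145000   0.134375]
  [ 0.072500   0.032500   0.247500   0.035000]
  [ 0.107750   0.052875   0.066000   0.230375]
det(I−A) = Σ_j (I−A)_1j·C_1j = (0.70)(0.268750) + (-0.05)(0.136250) + (-0.30)(0.072500) + (-0.25)(0.107750) = 0.132625
(I − A)⁻¹ = adj(I−A) / det(I−A) ≈
  [   2.0264     0.3911     1.0556     0.8058]
  [   1.0273     2.0123     1.0933     1.0132]
  [   0.5467     0.2451     1.8662     0.2639]
  [   0.8124     0.3987     0.4976     1.7370]
Δx = (I − A)⁻¹ Δd with Δd having +40 in the Forestry component and 0 elsewhere.
So Δx_F = L_FF · (+40), where L_FF = adj(I−A)_FF / det(I−A) = 0.266875 / 0.132625.
Δx_F = 0.266875 × (+40) / 0.132625 = 10.675 / 0.132625 ≈ 80.5.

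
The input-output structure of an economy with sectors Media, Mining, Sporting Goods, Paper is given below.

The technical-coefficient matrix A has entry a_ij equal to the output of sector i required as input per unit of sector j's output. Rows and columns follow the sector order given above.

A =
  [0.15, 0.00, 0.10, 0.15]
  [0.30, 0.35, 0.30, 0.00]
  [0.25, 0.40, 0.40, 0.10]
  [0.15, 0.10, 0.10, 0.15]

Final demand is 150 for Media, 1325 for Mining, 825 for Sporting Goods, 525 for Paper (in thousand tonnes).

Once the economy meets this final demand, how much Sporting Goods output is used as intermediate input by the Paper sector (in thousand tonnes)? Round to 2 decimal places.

z_34 = 212.90

I − A =
  [   0.85     0.00    -0.10    -0.15]
  [  -0.30     0.65    -0.30     0.00]
  [  -0.25    -0.40     0.60    -0.10]
  [  -0.15    -0.10    -0.10     0.85]
Compute the cofactors C_ij = (−1)^(i+j)·(3×3 minor ij) of I−A; the adjugate is their transpose:
adj(I−A) = Cᵀ =
  [ 0.220000   0.050000   0.069500   0.047000]
  [ 0.218250   0.385000   0.240000   0.066750]
  [ 0.252875   0.292250   0.450500   0.097625]
  [ 0.094250   0.088500   0.093500   0.201250]
det(I−A) = Σ_j (I−A)_1j·C_1j = (0.85)(0.220000) + (0.00)(0.218250) + (-0.10)(0.252875) + (-0.15)(0.094250) = 0.147575
(I − A)⁻¹ = adj(I−A) / det(I−A) ≈
  [   1.4908     0.3388     0.4709     0.3185]
  [   1.4789     2.6088     1.6263     0.4523]
  [   1.7135     1.9803     3.0527     0.6615]
  [   0.6387     0.5997     0.6336     1.3637]
First solve x = (I − A)⁻¹ d = adj(I−A)·d / det(I−A); in particular x_4 = (0.094250·150 + 0.088500·1325 + 0.093500·825 + 0.201250·525) / 0.147575 = 314.19375 / 0.147575 ≈ 2129.0446.
Intermediate flow from 3 to 4: z_34 = a_34 · x_4 = 0.10 × 314.19375 / 0.147575 = 31.419375 / 0.147575 ≈ 212.90.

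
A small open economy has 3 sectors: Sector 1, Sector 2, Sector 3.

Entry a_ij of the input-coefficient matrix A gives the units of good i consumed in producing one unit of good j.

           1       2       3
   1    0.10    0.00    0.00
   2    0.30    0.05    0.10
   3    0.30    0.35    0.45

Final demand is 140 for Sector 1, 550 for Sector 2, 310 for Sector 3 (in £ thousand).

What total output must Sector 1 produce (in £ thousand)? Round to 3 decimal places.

x_1 = 155.556

I − A =
  [   0.90     0.00     0.00]
  [  -0.30     0.95    -0.10]
  [  -0.30    -0.35     0.55]
Cofactors of I−A, C_ij = (−1)^(i+j)·(minor ij) (rows/columns in the sector order above):
  C_11 = (0.95)(0.55) − (-0.10)(-0.35) = 0.4875
  C_12 = −[(-0.30)(0.55) − (-0.10)(-0.30)] = 0.1950
  C_13 = (-0.30)(-0.35) − (0.95)(-0.30) = 0.3900
  C_21 = −[(0.00)(0.55) − (0.00)(-0.35)] = 0.0000
  C_22 = (0.90)(0.55) − (0.00)(-0.30) = 0.4950
  C_23 = −[(0.90)(-0.35) − (0.00)(-0.30)] = 0.3150
  C_31 = (0.00)(-0.10) − (0.00)(0.95) = 0.0000
  C_32 = −[(0.90)(-0.10) − (0.00)(-0.30)] = 0.0900
  C_33 = (0.90)(0.95) − (0.00)(-0.30) = 0.8550
det(I−A) = Σ_j (I−A)_1j·C_1j = (0.90)(0.4875) + (0.00)(0.1950) + (0.00)(0.3900) = 0.43875
adj(I−A) = Cᵀ =
  [ 0.4875   0.0000   0.0000]
  [ 0.1950   0.4950   0.0900]
  [ 0.3900   0.3150   0.8550]
(I − A)⁻¹ = adj(I−A) / det(I−A) ≈
  [   1.1111     0.0000     0.0000]
  [   0.4444     1.1282     0.2051]
  [   0.8889     0.7179     1.9487]
x = (I − A)⁻¹ d = adj(I−A)·d / det(I−A), with det(I−A) = 0.43875:
  x_1 = (0.4875·140 + 0.0000·550 + 0.0000·310) / 0.43875 = 68.25 / 0.43875 ≈ 155.556
  x_2 = (0.1950·140 + 0.4950·550 + 0.0900·310) / 0.43875 = 327.45 / 0.43875 ≈ 746.325
  x_3 = (0.3900·140 + 0.3150·550 + 0.8550·310) / 0.43875 = 492.90 / 0.43875 ≈ 1123.419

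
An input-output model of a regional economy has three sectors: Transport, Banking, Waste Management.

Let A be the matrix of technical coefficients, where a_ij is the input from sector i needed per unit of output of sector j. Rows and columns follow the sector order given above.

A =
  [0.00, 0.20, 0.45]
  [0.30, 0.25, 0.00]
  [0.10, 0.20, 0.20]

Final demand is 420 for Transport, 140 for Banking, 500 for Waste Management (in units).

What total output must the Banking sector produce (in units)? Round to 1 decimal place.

I − A =
  [   1.00    -0.20    -0.45]
  [  -0.30     0.75     0.00]
  [  -0.10    -0.20     0.80]
Cofactors of I−A, C_ij = (−1)^(i+j)·(minor ij) (rows/columns in the sector order above):
  C_11 = (0.75)(0.80) − (0.00)(-0.20) = 0.6000
  C_12 = −[(-0.30)(0.80) − (0.00)(-0.10)] = 0.2400
  C_13 = (-0.30)(-0.20) − (0.75)(-0.10) = 0.1350
  C_21 = −[(-0.20)(0.80) − (-0.45)(-0.20)] = 0.2500
  C_22 = (1.00)(0.80) − (-0.45)(-0.10) = 0.7550
  C_23 = −[(1.00)(-0.20) − (-0.20)(-0.10)] = 0.2200
  C_31 = (-0.20)(0.00) − (-0.45)(0.75) = 0.3375
  C_32 = −[(1.00)(0.00) − (-0.45)(-0.30)] = 0.1350
  C_33 = (1.00)(0.75) − (-0.20)(-0.30) = 0.6900
det(I−A) = Σ_j (I−A)_1j·C_1j = (1.00)(0.6000) + (-0.20)(0.2400) + (-0.45)(0.1350) = 0.49125
adj(I−A) = Cᵀ =
  [ 0.6000   0.2500   0.3375]
  [ 0.2400   0.7550   0.1350]
  [ 0.1350   0.2200   0.6900]
(I − A)⁻¹ = adj(I−A) / det(I−A) ≈
  [   1.2214     0.5089     0.6870]
  [   0.4885     1.5369     0.2748]
  [   0.2748     0.4478     1.4046]
x = (I − A)⁻¹ d = adj(I−A)·d / det(I−A), with det(I−A) = 0.49125:
  x_1 = (0.6000·420 + 0.2500·140 + 0.3375·500) / 0.49125 = 455.75 / 0.49125 ≈ 927.7
  x_2 = (0.2400·420 + 0.7550·140 + 0.1350·500) / 0.49125 = 274.00 / 0.49125 ≈ 557.8
  x_3 = (0.1350·420 + 0.2200·140 + 0.6900·500) / 0.49125 = 432.50 / 0.49125 ≈ 880.4

x_2 = 557.8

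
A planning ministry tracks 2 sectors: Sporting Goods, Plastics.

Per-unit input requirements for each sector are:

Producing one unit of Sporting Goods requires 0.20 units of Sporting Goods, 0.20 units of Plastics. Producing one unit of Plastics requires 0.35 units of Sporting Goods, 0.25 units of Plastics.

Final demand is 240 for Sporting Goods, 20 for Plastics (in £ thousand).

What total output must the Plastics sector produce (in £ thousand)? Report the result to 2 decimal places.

x_P = 120.75

I − A =
  [   0.80    -0.35]
  [  -0.20     0.75]
det(I−A) = (0.80)(0.75) − (-0.35)(-0.20) = 0.5300
adj(I−A) = [[0.75, 0.35], [0.20, 0.80]]
(I − A)⁻¹ = adj(I−A) / det(I−A) ≈
  [   1.4151     0.6604]
  [   0.3774     1.5094]
x = (I − A)⁻¹ d = adj(I−A)·d / det(I−A), with det(I−A) = 0.5300:
  x_S = (0.75·240 + 0.35·20) / 0.5300 = 187.00 / 0.5300 ≈ 352.83
  x_P = (0.20·240 + 0.80·20) / 0.5300 = 64.00 / 0.5300 ≈ 120.75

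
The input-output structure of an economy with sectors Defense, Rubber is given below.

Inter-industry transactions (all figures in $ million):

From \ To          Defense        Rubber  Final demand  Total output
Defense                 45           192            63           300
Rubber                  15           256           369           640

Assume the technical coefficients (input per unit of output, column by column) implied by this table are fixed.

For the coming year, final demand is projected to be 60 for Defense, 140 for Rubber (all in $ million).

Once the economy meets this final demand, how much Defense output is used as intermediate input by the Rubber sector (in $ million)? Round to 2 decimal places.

z_DR = 73.94

Technical coefficients a_ij = z_ij / X_j:
  a_DD = 45/300 = 0.15, a_RD = 15/300 = 0.05
  a_DR = 192/640 = 0.30, a_RR = 256/640 = 0.40
I − A =
  [   0.85    -0.30]
  [  -0.05     0.60]
det(I−A) = (0.85)(0.60) − (-0.30)(-0.05) = 0.4950
adj(I−A) = [[0.60, 0.30], [0.05, 0.85]]
(I − A)⁻¹ = adj(I−A) / det(I−A) ≈
  [   1.2121     0.6061]
  [   0.1010     1.7172]
First solve x = (I − A)⁻¹ d = adj(I−A)·d / det(I−A); in particular x_R = (0.05·60 + 0.85·140) / 0.4950 = 122.00 / 0.4950 ≈ 246.4646.
Intermediate flow from D to R: z_DR = a_DR · x_R = 0.30 × 122.00 / 0.4950 = 36.60 / 0.4950 ≈ 73.94.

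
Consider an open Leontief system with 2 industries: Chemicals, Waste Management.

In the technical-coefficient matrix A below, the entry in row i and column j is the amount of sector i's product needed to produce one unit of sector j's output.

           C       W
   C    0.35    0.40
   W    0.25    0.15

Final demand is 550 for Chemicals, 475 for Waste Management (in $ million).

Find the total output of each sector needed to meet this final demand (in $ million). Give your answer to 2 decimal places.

I − A =
  [   0.65    -0.40]
  [  -0.25     0.85]
det(I−A) = (0.65)(0.85) − (-0.40)(-0.25) = 0.4525
adj(I−A) = [[0.85, 0.40], [0.25, 0.65]]
(I − A)⁻¹ = adj(I−A) / det(I−A) ≈
  [   1.8785     0.8840]
  [   0.5525     1.4365]
x = (I − A)⁻¹ d = adj(I−A)·d / det(I−A), with det(I−A) = 0.4525:
  x_C = (0.85·550 + 0.40·475) / 0.4525 = 657.50 / 0.4525 ≈ 1453.04
  x_W = (0.25·550 + 0.65·475) / 0.4525 = 446.25 / 0.4525 ≈ 986.19

x_C = 1453.04, x_W = 986.19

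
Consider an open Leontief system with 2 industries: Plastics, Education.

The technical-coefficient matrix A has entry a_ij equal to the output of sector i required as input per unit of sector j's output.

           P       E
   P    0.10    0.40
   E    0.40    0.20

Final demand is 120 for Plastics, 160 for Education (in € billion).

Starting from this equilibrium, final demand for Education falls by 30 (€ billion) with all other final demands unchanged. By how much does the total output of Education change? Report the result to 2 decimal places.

I − A =
  [   0.90    -0.40]
  [  -0.40     0.80]
det(I−A) = (0.90)(0.80) − (-0.40)(-0.40) = 0.5600
adj(I−A) = [[0.80, 0.40], [0.40, 0.90]]
(I − A)⁻¹ = adj(I−A) / det(I−A) ≈
  [   1.4286     0.7143]
  [   0.7143     1.6071]
Δx = (I − A)⁻¹ Δd with Δd having -30 in the Education component and 0 elsewhere.
So Δx_E = L_EE · (-30), where L_EE = adj(I−A)_EE / det(I−A) = 0.90 / 0.5600.
Δx_E = 0.90 × (-30) / 0.5600 = -27.00 / 0.5600 ≈ -48.21.

Δx_E = -48.21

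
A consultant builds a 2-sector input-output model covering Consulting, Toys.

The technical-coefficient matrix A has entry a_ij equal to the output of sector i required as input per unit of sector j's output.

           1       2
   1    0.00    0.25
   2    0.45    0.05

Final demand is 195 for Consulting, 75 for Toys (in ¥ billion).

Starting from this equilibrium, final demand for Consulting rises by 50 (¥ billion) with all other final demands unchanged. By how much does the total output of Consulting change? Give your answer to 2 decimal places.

I − A =
  [   1.00    -0.25]
  [  -0.45     0.95]
det(I−A) = (1.00)(0.95) − (-0.25)(-0.45) = 0.8375
adj(I−A) = [[0.95, 0.25], [0.45, 1.00]]
(I − A)⁻¹ = adj(I−A) / det(I−A) ≈
  [   1.1343     0.2985]
  [   0.5373     1.1940]
Δx = (I − A)⁻¹ Δd with Δd having +50 in the Consulting component and 0 elsewhere.
So Δx_1 = L_11 · (+50), where L_11 = adj(I−A)_11 / det(I−A) = 0.95 / 0.8375.
Δx_1 = 0.95 × (+50) / 0.8375 = 47.50 / 0.8375 ≈ 56.72.

Δx_1 = 56.72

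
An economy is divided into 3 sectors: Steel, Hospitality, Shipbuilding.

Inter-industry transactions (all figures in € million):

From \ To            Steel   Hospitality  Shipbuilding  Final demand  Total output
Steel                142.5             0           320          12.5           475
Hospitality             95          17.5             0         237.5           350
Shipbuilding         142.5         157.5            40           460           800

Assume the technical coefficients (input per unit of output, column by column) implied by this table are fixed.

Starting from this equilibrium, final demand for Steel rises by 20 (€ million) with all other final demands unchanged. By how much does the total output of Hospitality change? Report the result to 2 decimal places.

Δx_2 = 7.89

Technical coefficients a_ij = z_ij / X_j:
  a_11 = 142.5/475 = 0.30, a_21 = 95/475 = 0.20, a_31 = 142.5/475 = 0.30
  a_12 = 0/350 = 0.00, a_22 = 17.5/350 = 0.05, a_32 = 157.5/350 = 0.45
  a_13 = 320/800 = 0.40, a_23 = 0/800 = 0.00, a_33 = 40/800 = 0.05
I − A =
  [   0.70     0.00    -0.40]
  [  -0.20     0.95     0.00]
  [  -0.30    -0.45     0.95]
Cofactors of I−A, C_ij = (−1)^(i+j)·(minor ij) (rows/columns in the sector order above):
  C_11 = (0.95)(0.95) − (0.00)(-0.45) = 0.9025
  C_12 = −[(-0.20)(0.95) − (0.00)(-0.30)] = 0.1900
  C_13 = (-0.20)(-0.45) − (0.95)(-0.30) = 0.3750
  C_21 = −[(0.00)(0.95) − (-0.40)(-0.45)] = 0.1800
  C_22 = (0.70)(0.95) − (-0.40)(-0.30) = 0.5450
  C_23 = −[(0.70)(-0.45) − (0.00)(-0.30)] = 0.3150
  C_31 = (0.00)(0.00) − (-0.40)(0.95) = 0.3800
  C_32 = −[(0.70)(0.00) − (-0.40)(-0.20)] = 0.0800
  C_33 = (0.70)(0.95) − (0.00)(-0.20) = 0.6650
det(I−A) = Σ_j (I−A)_1j·C_1j = (0.70)(0.9025) + (0.00)(0.1900) + (-0.40)(0.3750) = 0.48175
adj(I−A) = Cᵀ =
  [ 0.9025   0.1800   0.3800]
  [ 0.1900   0.5450   0.0800]
  [ 0.3750   0.3150   0.6650]
(I − A)⁻¹ = adj(I−A) / det(I−A) ≈
  [   1.8734     0.3736     0.7888]
  [   0.3944     1.1313     0.1661]
  [   0.7784     0.6539     1.3804]
Δx = (I − A)⁻¹ Δd with Δd having +20 in the Steel component and 0 elsewhere.
So Δx_2 = L_21 · (+20), where L_21 = adj(I−A)_21 / det(I−A) = 0.1900 / 0.48175.
Δx_2 = 0.1900 × (+20) / 0.48175 = 3.80 / 0.48175 ≈ 7.89.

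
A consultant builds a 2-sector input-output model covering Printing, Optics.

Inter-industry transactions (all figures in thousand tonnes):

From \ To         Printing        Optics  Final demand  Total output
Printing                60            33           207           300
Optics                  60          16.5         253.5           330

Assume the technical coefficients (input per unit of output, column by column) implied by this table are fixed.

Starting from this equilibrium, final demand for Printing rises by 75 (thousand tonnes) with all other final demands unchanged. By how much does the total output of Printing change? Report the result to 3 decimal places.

Technical coefficients a_ij = z_ij / X_j:
  a_PP = 60/300 = 0.20, a_OP = 60/300 = 0.20
  a_PO = 33/330 = 0.10, a_OO = 16.5/330 = 0.05
I − A =
  [   0.80    -0.10]
  [  -0.20     0.95]
det(I−A) = (0.80)(0.95) − (-0.10)(-0.20) = 0.7400
adj(I−A) = [[0.95, 0.10], [0.20, 0.80]]
(I − A)⁻¹ = adj(I−A) / det(I−A) ≈
  [   1.2838     0.1351]
  [   0.2703     1.0811]
Δx = (I − A)⁻¹ Δd with Δd having +75 in the Printing component and 0 elsewhere.
So Δx_P = L_PP · (+75), where L_PP = adj(I−A)_PP / det(I−A) = 0.95 / 0.7400.
Δx_P = 0.95 × (+75) / 0.7400 = 71.25 / 0.7400 ≈ 96.284.

Δx_P = 96.284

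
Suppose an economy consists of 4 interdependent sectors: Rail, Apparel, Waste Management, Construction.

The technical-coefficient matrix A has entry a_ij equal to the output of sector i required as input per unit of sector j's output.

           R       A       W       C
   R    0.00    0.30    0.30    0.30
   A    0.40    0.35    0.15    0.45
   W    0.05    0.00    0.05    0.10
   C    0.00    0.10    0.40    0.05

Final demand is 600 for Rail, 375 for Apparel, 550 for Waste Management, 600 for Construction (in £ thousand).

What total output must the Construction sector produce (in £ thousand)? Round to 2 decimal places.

I − A =
  [   1.00    -0.30    -0.30    -0.30]
  [  -0.40     0.65    -0.15    -0.45]
  [  -0.05     0.00     0.95    -0.10]
  [   0.00    -0.10    -0.40     0.95]
Compute the cofactors C_ij = (−1)^(i+j)·(3×3 minor ij) of I−A; the adjugate is their transpose:
adj(I−A) = Cᵀ =
  [ 0.516375   0.290250   0.351000   0.337500]
  [ 0.361125   0.842250   0.484500   0.564000]
  [ 0.032625   0.025750   0.446500   0.069500]
  [ 0.051750   0.099500   0.239000   0.491500]
det(I−A) = Σ_j (I−A)_1j·C_1j = (1.00)(0.516375) + (-0.30)(0.361125) + (-0.30)(0.032625) + (-0.30)(0.051750) = 0.382725
(I − A)⁻¹ = adj(I−A) / det(I−A) ≈
  [   1.3492     0.7584     0.9171     0.8818]
  [   0.9436     2.2007     1.2659     1.4736]
  [   0.0852     0.0673     1.1666     0.1816]
  [   0.1352     0.2600     0.6245     1.2842]
x = (I − A)⁻¹ d = adj(I−A)·d / det(I−A), with det(I−A) = 0.382725:
  x_R = (0.516375·600 + 0.290250·375 + 0.351000·550 + 0.337500·600) / 0.382725 = 814.21875 / 0.382725 ≈ 2127.43
  x_A = (0.361125·600 + 0.842250·375 + 0.484500·550 + 0.564000·600) / 0.382725 = 1137.39375 / 0.382725 ≈ 2971.83
  x_W = (0.032625·600 + 0.025750·375 + 0.446500·550 + 0.069500·600) / 0.382725 = 316.50625 / 0.382725 ≈ 826.98
  x_C = (0.051750·600 + 0.099500·375 + 0.239000·550 + 0.491500·600) / 0.382725 = 494.7125 / 0.382725 ≈ 1292.61

x_C = 1292.61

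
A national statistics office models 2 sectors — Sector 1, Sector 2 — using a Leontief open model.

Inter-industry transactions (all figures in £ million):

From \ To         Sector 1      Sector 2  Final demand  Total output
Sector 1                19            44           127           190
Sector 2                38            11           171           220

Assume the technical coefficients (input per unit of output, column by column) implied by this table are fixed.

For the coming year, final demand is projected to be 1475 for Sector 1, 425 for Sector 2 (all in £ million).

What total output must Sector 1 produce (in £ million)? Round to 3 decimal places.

x_1 = 1823.620

Technical coefficients a_ij = z_ij / X_j:
  a_11 = 19/190 = 0.10, a_21 = 38/190 = 0.20
  a_12 = 44/220 = 0.20, a_22 = 11/220 = 0.05
I − A =
  [   0.90    -0.20]
  [  -0.20     0.95]
det(I−A) = (0.90)(0.95) − (-0.20)(-0.20) = 0.8150
adj(I−A) = [[0.95, 0.20], [0.20, 0.90]]
(I − A)⁻¹ = adj(I−A) / det(I−A) ≈
  [   1.1656     0.2454]
  [   0.2454     1.1043]
x = (I − A)⁻¹ d = adj(I−A)·d / det(I−A), with det(I−A) = 0.8150:
  x_1 = (0.95·1475 + 0.20·425) / 0.8150 = 1486.25 / 0.8150 ≈ 1823.620
  x_2 = (0.20·1475 + 0.90·425) / 0.8150 = 677.50 / 0.8150 ≈ 831.288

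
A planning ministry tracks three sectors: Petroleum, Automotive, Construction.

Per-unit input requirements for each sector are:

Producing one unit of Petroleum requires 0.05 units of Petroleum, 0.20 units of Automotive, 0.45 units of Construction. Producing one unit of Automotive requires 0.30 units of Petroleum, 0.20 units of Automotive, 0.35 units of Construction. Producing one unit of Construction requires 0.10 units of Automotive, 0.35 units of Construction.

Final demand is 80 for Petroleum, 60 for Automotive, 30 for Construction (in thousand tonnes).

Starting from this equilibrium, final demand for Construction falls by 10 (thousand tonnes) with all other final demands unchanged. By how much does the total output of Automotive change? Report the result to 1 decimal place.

I − A =
  [   0.95    -0.30     0.00]
  [  -0.20     0.80    -0.10]
  [  -0.45    -0.35     0.65]
Cofactors of I−A, C_ij = (−1)^(i+j)·(minor ij) (rows/columns in the sector order above):
  C_11 = (0.80)(0.65) − (-0.10)(-0.35) = 0.4850
  C_12 = −[(-0.20)(0.65) − (-0.10)(-0.45)] = 0.1750
  C_13 = (-0.20)(-0.35) − (0.80)(-0.45) = 0.4300
  C_21 = −[(-0.30)(0.65) − (0.00)(-0.35)] = 0.1950
  C_22 = (0.95)(0.65) − (0.00)(-0.45) = 0.6175
  C_23 = −[(0.95)(-0.35) − (-0.30)(-0.45)] = 0.4675
  C_31 = (-0.30)(-0.10) − (0.00)(0.80) = 0.0300
  C_32 = −[(0.95)(-0.10) − (0.00)(-0.20)] = 0.0950
  C_33 = (0.95)(0.80) − (-0.30)(-0.20) = 0.7000
det(I−A) = Σ_j (I−A)_1j·C_1j = (0.95)(0.4850) + (-0.30)(0.1750) + (0.00)(0.4300) = 0.40825
adj(I−A) = Cᵀ =
  [ 0.4850   0.1950   0.0300]
  [ 0.1750   0.6175   0.0950]
  [ 0.4300   0.4675   0.7000]
(I − A)⁻¹ = adj(I−A) / det(I−A) ≈
  [   1.1880     0.4776     0.0735]
  [   0.4287     1.5126     0.2327]
  [   1.0533     1.1451     1.7146]
Δx = (I − A)⁻¹ Δd with Δd having -10 in the Construction component and 0 elsewhere.
So Δx_2 = L_23 · (-10), where L_23 = adj(I−A)_23 / det(I−A) = 0.0950 / 0.40825.
Δx_2 = 0.0950 × (-10) / 0.40825 = -0.95 / 0.40825 ≈ -2.3.

Δx_2 = -2.3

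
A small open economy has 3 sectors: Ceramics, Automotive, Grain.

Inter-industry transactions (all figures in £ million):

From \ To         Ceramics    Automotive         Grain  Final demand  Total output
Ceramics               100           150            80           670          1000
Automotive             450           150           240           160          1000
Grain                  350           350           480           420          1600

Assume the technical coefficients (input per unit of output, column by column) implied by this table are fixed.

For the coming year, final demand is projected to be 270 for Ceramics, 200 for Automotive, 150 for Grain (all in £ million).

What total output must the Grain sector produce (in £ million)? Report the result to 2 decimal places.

x_G = 733.41

Technical coefficients a_ij = z_ij / X_j:
  a_CC = 100/1000 = 0.10, a_AC = 450/1000 = 0.45, a_GC = 350/1000 = 0.35
  a_CA = 150/1000 = 0.15, a_AA = 150/1000 = 0.15, a_GA = 350/1000 = 0.35
  a_CG = 80/1600 = 0.05, a_AG = 240/1600 = 0.15, a_GG = 480/1600 = 0.30
I − A =
  [   0.90    -0.15    -0.05]
  [  -0.45     0.85    -0.15]
  [  -0.35    -0.35     0.70]
Cofactors of I−A, C_ij = (−1)^(i+j)·(minor ij) (rows/columns in the sector order above):
  C_11 = (0.85)(0.70) − (-0.15)(-0.35) = 0.5425
  C_12 = −[(-0.45)(0.70) − (-0.15)(-0.35)] = 0.3675
  C_13 = (-0.45)(-0.35) − (0.85)(-0.35) = 0.4550
  C_21 = −[(-0.15)(0.70) − (-0.05)(-0.35)] = 0.1225
  C_22 = (0.90)(0.70) − (-0.05)(-0.35) = 0.6125
  C_23 = −[(0.90)(-0.35) − (-0.15)(-0.35)] = 0.3675
  C_31 = (-0.15)(-0.15) − (-0.05)(0.85) = 0.0650
  C_32 = −[(0.90)(-0.15) − (-0.05)(-0.45)] = 0.1575
  C_33 = (0.90)(0.85) − (-0.15)(-0.45) = 0.6975
det(I−A) = Σ_j (I−A)_1j·C_1j = (0.90)(0.5425) + (-0.15)(0.3675) + (-0.05)(0.4550) = 0.410375
adj(I−A) = Cᵀ =
  [ 0.5425   0.1225   0.0650]
  [ 0.3675   0.6125   0.1575]
  [ 0.4550   0.3675   0.6975]
(I − A)⁻¹ = adj(I−A) / det(I−A) ≈
  [   1.3220     0.2985     0.1584]
  [   0.8955     1.4925     0.3838]
  [   1.1087     0.8955     1.6997]
x = (I − A)⁻¹ d = adj(I−A)·d / det(I−A), with det(I−A) = 0.410375:
  x_C = (0.5425·270 + 0.1225·200 + 0.0650·150) / 0.410375 = 180.725 / 0.410375 ≈ 440.39
  x_A = (0.3675·270 + 0.6125·200 + 0.1575·150) / 0.410375 = 245.35 / 0.410375 ≈ 597.87
  x_G = (0.4550·270 + 0.3675·200 + 0.6975·150) / 0.410375 = 300.975 / 0.410375 ≈ 733.41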